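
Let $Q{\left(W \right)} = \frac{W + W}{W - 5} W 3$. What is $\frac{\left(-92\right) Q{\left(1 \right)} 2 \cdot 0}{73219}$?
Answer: $0$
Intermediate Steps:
$Q{\left(W \right)} = \frac{6 W^{2}}{-5 + W}$ ($Q{\left(W \right)} = \frac{2 W}{-5 + W} W 3 = \frac{2 W^{2}}{-5 + W} 3 = \frac{6 W^{2}}{-5 + W}$)
$\frac{\left(-92\right) Q{\left(1 \right)} 2 \cdot 0}{73219} = \frac{\left(-92\right) \frac{6 \cdot 1^{2}}{-5 + 1} \cdot 2 \cdot 0}{73219} = - 92 \cdot 6 \cdot 1 \frac{1}{-4} \cdot 2 \cdot 0 \cdot \frac{1}{73219} = - 92 \cdot 6 \cdot 1 \left(- \frac{1}{4}\right) 2 \cdot 0 \cdot \frac{1}{73219} = - 92 \left(- \frac{3}{2}\right) 2 \cdot 0 \cdot \frac{1}{73219} = - 92 \left(\left(-3\right) 0\right) \frac{1}{73219} = \left(-92\right) 0 \cdot \frac{1}{73219} = 0 \cdot \frac{1}{73219} = 0$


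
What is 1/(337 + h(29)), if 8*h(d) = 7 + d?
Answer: 2/683 ≈ 0.0029283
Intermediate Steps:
h(d) = 7/8 + d/8 (h(d) = (7 + d)/8 = 7/8 + d/8)
1/(337 + h(29)) = 1/(337 + (7/8 + (⅛)*29)) = 1/(337 + (7/8 + 29/8)) = 1/(337 + 9/2) = 1/(683/2) = 2/683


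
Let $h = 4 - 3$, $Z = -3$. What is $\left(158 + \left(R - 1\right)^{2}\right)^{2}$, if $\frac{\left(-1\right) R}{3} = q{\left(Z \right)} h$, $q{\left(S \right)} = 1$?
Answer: $30276$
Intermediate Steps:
$h = 1$ ($h = 4 - 3 = 1$)
$R = -3$ ($R = - 3 \cdot 1 \cdot 1 = \left(-3\right) 1 = -3$)
$\left(158 + \left(R - 1\right)^{2}\right)^{2} = \left(158 + \left(-3 - 1\right)^{2}\right)^{2} = \left(158 + \left(-4\right)^{2}\right)^{2} = \left(158 + 16\right)^{2} = 174^{2} = 30276$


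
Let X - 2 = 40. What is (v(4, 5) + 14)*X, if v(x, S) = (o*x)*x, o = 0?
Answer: 588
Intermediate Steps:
v(x, S) = 0 (v(x, S) = (0*x)*x = 0*x = 0)
X = 42 (X = 2 + 40 = 42)
(v(4, 5) + 14)*X = (0 + 14)*42 = 14*42 = 588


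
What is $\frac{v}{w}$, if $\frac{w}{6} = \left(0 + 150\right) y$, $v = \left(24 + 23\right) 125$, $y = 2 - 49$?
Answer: $- \frac{5}{36} \approx -0.13889$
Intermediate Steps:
$y = -47$
$v = 5875$ ($v = 47 \cdot 125 = 5875$)
$w = -42300$ ($w = 6 \left(0 + 150\right) \left(-47\right) = 6 \cdot 150 \left(-47\right) = 6 \left(-7050\right) = -42300$)
$\frac{v}{w} = \frac{5875}{-42300} = 5875 \left(- \frac{1}{42300}\right) = - \frac{5}{36}$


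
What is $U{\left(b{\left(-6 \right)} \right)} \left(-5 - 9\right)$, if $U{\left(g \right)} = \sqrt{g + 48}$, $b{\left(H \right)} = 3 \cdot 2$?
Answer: $- 42 \sqrt{6} \approx -102.88$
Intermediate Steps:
$b{\left(H \right)} = 6$
$U{\left(g \right)} = \sqrt{48 + g}$
$U{\left(b{\left(-6 \right)} \right)} \left(-5 - 9\right) = \sqrt{48 + 6} \left(-5 - 9\right) = \sqrt{54} \left(-14\right) = 3 \sqrt{6} \left(-14\right) = - 42 \sqrt{6}$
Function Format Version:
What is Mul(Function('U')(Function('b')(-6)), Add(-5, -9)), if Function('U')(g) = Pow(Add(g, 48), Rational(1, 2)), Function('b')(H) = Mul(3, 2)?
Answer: Mul(-42, Pow(6, Rational(1, 2))) ≈ -102.88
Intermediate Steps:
Function('b')(H) = 6
Function('U')(g) = Pow(Add(48, g), Rational(1, 2))
Mul(Function('U')(Function('b')(-6)), Add(-5, -9)) = Mul(Pow(Add(48, 6), Rational(1, 2)), Add(-5, -9)) = Mul(Pow(54, Rational(1, 2)), -14) = Mul(Mul(3, Pow(6, Rational(1, 2))), -14) = Mul(-42, Pow(6, Rational(1, 2)))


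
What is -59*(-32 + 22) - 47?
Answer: 543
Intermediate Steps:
-59*(-32 + 22) - 47 = -59*(-10) - 47 = 590 - 47 = 543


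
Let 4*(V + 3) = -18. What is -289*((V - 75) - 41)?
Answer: 71383/2 ≈ 35692.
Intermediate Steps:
V = -15/2 (V = -3 + (1/4)*(-18) = -3 - 9/2 = -15/2 ≈ -7.5000)
-289*((V - 75) - 41) = -289*((-15/2 - 75) - 41) = -289*(-165/2 - 41) = -289*(-247/2) = 71383/2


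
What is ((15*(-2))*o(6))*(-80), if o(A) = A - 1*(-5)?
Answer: 26400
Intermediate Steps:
o(A) = 5 + A (o(A) = A + 5 = 5 + A)
((15*(-2))*o(6))*(-80) = ((15*(-2))*(5 + 6))*(-80) = -30*11*(-80) = -330*(-80) = 26400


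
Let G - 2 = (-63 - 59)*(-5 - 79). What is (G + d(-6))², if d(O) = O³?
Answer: 100681156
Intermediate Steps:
G = 10250 (G = 2 + (-63 - 59)*(-5 - 79) = 2 - 122*(-84) = 2 + 10248 = 10250)
(G + d(-6))² = (10250 + (-6)³)² = (10250 - 216)² = 10034² = 100681156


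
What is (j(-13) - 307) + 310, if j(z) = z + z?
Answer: -23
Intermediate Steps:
j(z) = 2*z
(j(-13) - 307) + 310 = (2*(-13) - 307) + 310 = (-26 - 307) + 310 = -333 + 310 = -23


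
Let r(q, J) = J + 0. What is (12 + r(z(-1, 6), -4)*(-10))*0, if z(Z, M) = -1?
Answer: 0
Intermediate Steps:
r(q, J) = J
(12 + r(z(-1, 6), -4)*(-10))*0 = (12 - 4*(-10))*0 = (12 + 40)*0 = 52*0 = 0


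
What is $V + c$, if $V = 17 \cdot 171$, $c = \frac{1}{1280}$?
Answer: $\frac{3720961}{1280} \approx 2907.0$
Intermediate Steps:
$c = \frac{1}{1280} \approx 0.00078125$
$V = 2907$
$V + c = 2907 + \frac{1}{1280} = \frac{3720961}{1280}$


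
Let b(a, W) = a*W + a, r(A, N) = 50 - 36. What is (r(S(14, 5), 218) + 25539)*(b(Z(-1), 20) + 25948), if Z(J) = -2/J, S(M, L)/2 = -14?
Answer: 664122470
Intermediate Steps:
S(M, L) = -28 (S(M, L) = 2*(-14) = -28)
r(A, N) = 14
b(a, W) = a + W*a (b(a, W) = W*a + a = a + W*a)
(r(S(14, 5), 218) + 25539)*(b(Z(-1), 20) + 25948) = (14 + 25539)*((-2/(-1))*(1 + 20) + 25948) = 25553*(-2*(-1)*21 + 25948) = 25553*(2*21 + 25948) = 25553*(42 + 25948) = 25553*25990 = 664122470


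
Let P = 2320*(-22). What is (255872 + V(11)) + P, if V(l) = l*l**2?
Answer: 206163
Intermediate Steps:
V(l) = l**3
P = -51040
(255872 + V(11)) + P = (255872 + 11**3) - 51040 = (255872 + 1331) - 51040 = 257203 - 51040 = 206163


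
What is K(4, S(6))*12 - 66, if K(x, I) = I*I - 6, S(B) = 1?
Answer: -126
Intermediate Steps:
K(x, I) = -6 + I² (K(x, I) = I² - 6 = -6 + I²)
K(4, S(6))*12 - 66 = (-6 + 1²)*12 - 66 = (-6 + 1)*12 - 66 = -5*12 - 66 = -60 - 66 = -126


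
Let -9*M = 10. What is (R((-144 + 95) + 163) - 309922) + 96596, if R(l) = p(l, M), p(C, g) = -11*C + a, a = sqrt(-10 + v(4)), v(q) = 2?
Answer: -214580 + 2*I*sqrt(2) ≈ -2.1458e+5 + 2.8284*I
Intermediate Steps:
a = 2*I*sqrt(2) (a = sqrt(-10 + 2) = sqrt(-8) = 2*I*sqrt(2) ≈ 2.8284*I)
M = -10/9 (M = -1/9*10 = -10/9 ≈ -1.1111)
p(C, g) = -11*C + 2*I*sqrt(2)
R(l) = -11*l + 2*I*sqrt(2)
(R((-144 + 95) + 163) - 309922) + 96596 = ((-11*((-144 + 95) + 163) + 2*I*sqrt(2)) - 309922) + 96596 = ((-11*(-49 + 163) + 2*I*sqrt(2)) - 309922) + 96596 = ((-11*114 + 2*I*sqrt(2)) - 309922) + 96596 = ((-1254 + 2*I*sqrt(2)) - 309922) + 96596 = (-311176 + 2*I*sqrt(2)) + 96596 = -214580 + 2*I*sqrt(2)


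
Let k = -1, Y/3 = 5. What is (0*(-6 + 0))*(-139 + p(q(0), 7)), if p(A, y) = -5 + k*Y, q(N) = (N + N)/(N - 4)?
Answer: 0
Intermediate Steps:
Y = 15 (Y = 3*5 = 15)
q(N) = 2*N/(-4 + N) (q(N) = (2*N)/(-4 + N) = 2*N/(-4 + N))
p(A, y) = -20 (p(A, y) = -5 - 1*15 = -5 - 15 = -20)
(0*(-6 + 0))*(-139 + p(q(0), 7)) = (0*(-6 + 0))*(-139 - 20) = (0*(-6))*(-159) = 0*(-159) = 0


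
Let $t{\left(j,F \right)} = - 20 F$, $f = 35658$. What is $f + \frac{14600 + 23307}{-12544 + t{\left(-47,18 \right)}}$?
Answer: $\frac{460092925}{12904} \approx 35655.0$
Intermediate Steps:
$f + \frac{14600 + 23307}{-12544 + t{\left(-47,18 \right)}} = 35658 + \frac{14600 + 23307}{-12544 - 360} = 35658 + \frac{37907}{-12544 - 360} = 35658 + \frac{37907}{-12904} = 35658 + 37907 \left(- \frac{1}{12904}\right) = 35658 - \frac{37907}{12904} = \frac{460092925}{12904}$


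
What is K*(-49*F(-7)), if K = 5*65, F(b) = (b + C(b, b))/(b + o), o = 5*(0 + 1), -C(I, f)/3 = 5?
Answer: -175175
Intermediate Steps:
C(I, f) = -15 (C(I, f) = -3*5 = -15)
o = 5 (o = 5*1 = 5)
F(b) = (-15 + b)/(5 + b) (F(b) = (b - 15)/(b + 5) = (-15 + b)/(5 + b))
K = 325
K*(-49*F(-7)) = 325*(-49*(-15 - 7)/(5 - 7)) = 325*(-49*(-22)/(-2)) = 325*(-(-49)*(-22)/2) = 325*(-49*11) = 325*(-539) = -175175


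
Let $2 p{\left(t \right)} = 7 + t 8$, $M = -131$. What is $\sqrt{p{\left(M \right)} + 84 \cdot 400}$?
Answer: $\frac{3 \sqrt{14702}}{2} \approx 181.88$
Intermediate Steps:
$p{\left(t \right)} = \frac{7}{2} + 4 t$ ($p{\left(t \right)} = \frac{7 + t 8}{2} = \frac{7 + 8 t}{2} = \frac{7}{2} + 4 t$)
$\sqrt{p{\left(M \right)} + 84 \cdot 400} = \sqrt{\left(\frac{7}{2} + 4 \left(-131\right)\right) + 84 \cdot 400} = \sqrt{\left(\frac{7}{2} - 524\right) + 33600} = \sqrt{- \frac{1041}{2} + 33600} = \sqrt{\frac{66159}{2}} = \frac{3 \sqrt{14702}}{2}$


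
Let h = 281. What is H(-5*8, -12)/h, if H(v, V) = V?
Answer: -12/281 ≈ -0.042705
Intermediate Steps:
H(-5*8, -12)/h = -12/281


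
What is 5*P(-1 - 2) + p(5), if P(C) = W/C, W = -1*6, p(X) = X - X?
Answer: 10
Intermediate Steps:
p(X) = 0
W = -6
P(C) = -6/C
5*P(-1 - 2) + p(5) = 5*(-6/(-1 - 2)) + 0 = 5*(-6/(-3)) + 0 = 5*(-6*(-⅓)) + 0 = 5*2 + 0 = 10 + 0 = 10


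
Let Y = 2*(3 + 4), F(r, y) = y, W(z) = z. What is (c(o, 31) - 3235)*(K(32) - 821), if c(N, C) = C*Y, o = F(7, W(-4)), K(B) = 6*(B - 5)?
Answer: 1845859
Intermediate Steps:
Y = 14 (Y = 2*7 = 14)
K(B) = -30 + 6*B (K(B) = 6*(-5 + B) = -30 + 6*B)
o = -4
c(N, C) = 14*C (c(N, C) = C*14 = 14*C)
(c(o, 31) - 3235)*(K(32) - 821) = (14*31 - 3235)*((-30 + 6*32) - 821) = (434 - 3235)*((-30 + 192) - 821) = -2801*(162 - 821) = -2801*(-659) = 1845859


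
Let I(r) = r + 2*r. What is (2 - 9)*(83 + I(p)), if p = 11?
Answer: -812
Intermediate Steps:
I(r) = 3*r
(2 - 9)*(83 + I(p)) = (2 - 9)*(83 + 3*11) = -7*(83 + 33) = -7*116 = -812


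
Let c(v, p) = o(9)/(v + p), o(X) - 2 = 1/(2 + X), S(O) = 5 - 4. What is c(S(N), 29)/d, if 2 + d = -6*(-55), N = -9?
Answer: 23/108240 ≈ 0.00021249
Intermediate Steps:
S(O) = 1
o(X) = 2 + 1/(2 + X)
c(v, p) = 23/(11*(p + v)) (c(v, p) = ((5 + 2*9)/(2 + 9))/(v + p) = ((5 + 18)/11)/(p + v) = ((1/11)*23)/(p + v) = 23/(11*(p + v)))
d = 328 (d = -2 - 6*(-55) = -2 + 330 = 328)
c(S(N), 29)/d = (23/(11*(29 + 1)))/328 = ((23/11)/30)*(1/328) = ((23/11)*(1/30))*(1/328) = (23/330)*(1/328) = 23/108240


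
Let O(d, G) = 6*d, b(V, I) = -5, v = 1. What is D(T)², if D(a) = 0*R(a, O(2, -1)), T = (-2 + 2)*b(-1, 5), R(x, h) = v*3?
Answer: 0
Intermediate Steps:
R(x, h) = 3 (R(x, h) = 1*3 = 3)
T = 0 (T = (-2 + 2)*(-5) = 0*(-5) = 0)
D(a) = 0 (D(a) = 0*3 = 0)
D(T)² = 0² = 0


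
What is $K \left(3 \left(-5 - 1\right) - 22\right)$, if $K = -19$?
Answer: $760$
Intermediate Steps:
$K \left(3 \left(-5 - 1\right) - 22\right) = - 19 \left(3 \left(-5 - 1\right) - 22\right) = - 19 \left(3 \left(-6\right) - 22\right) = - 19 \left(-18 - 22\right) = \left(-19\right) \left(-40\right) = 760$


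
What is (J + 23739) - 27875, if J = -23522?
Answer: -27658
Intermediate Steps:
(J + 23739) - 27875 = (-23522 + 23739) - 27875 = 217 - 27875 = -27658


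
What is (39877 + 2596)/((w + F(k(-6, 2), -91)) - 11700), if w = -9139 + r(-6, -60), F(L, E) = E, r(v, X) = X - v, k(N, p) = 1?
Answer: -42473/20984 ≈ -2.0241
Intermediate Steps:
w = -9193 (w = -9139 + (-60 - 1*(-6)) = -9139 + (-60 + 6) = -9139 - 54 = -9193)
(39877 + 2596)/((w + F(k(-6, 2), -91)) - 11700) = (39877 + 2596)/((-9193 - 91) - 11700) = 42473/(-9284 - 11700) = 42473/(-20984) = 42473*(-1/20984) = -42473/20984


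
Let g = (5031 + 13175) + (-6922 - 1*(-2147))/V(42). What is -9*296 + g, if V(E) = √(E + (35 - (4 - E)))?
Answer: 15542 - 955*√115/23 ≈ 15097.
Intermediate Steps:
V(E) = √(31 + 2*E) (V(E) = √(E + (35 + (-4 + E))) = √(E + (31 + E)) = √(31 + 2*E))
g = 18206 - 955*√115/23 (g = (5031 + 13175) + (-6922 - 1*(-2147))/(√(31 + 2*42)) = 18206 + (-6922 + 2147)/(√(31 + 84)) = 18206 - 4775*√115/115 = 18206 - 955*√115/23 ≈ 17761.)
-9*296 + g = -9*296 + (18206 - 955*√115/23) = -2664 + (18206 - 955*√115/23) = 15542 - 955*√115/23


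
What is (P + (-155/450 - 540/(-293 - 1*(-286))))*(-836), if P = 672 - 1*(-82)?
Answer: -218782454/315 ≈ -6.9455e+5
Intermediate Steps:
P = 754 (P = 672 + 82 = 754)
(P + (-155/450 - 540/(-293 - 1*(-286))))*(-836) = (754 + (-155/450 - 540/(-293 - 1*(-286))))*(-836) = (754 + (-155*1/450 - 540/(-293 + 286)))*(-836) = (754 + (-31/90 - 540/(-7)))*(-836) = (754 + (-31/90 - 540*(-⅐)))*(-836) = (754 + (-31/90 + 540/7))*(-836) = (754 + 48383/630)*(-836) = (523403/630)*(-836) = -218782454/315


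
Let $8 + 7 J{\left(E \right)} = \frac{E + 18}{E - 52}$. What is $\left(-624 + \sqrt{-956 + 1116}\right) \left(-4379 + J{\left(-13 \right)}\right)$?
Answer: $2733216 - \frac{227768 \sqrt{10}}{13} \approx 2.6778 \cdot 10^{6}$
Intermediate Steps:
$J{\left(E \right)} = - \frac{8}{7} + \frac{18 + E}{7 \left(-52 + E\right)}$ ($J{\left(E \right)} = - \frac{8}{7} + \frac{\left(E + 18\right) \frac{1}{E - 52}}{7} = - \frac{8}{7} + \frac{\left(18 + E\right) \frac{1}{-52 + E}}{7} = - \frac{8}{7} + \frac{\frac{1}{-52 + E} \left(18 + E\right)}{7} = - \frac{8}{7} + \frac{18 + E}{7 \left(-52 + E\right)}$)
$\left(-624 + \sqrt{-956 + 1116}\right) \left(-4379 + J{\left(-13 \right)}\right) = \left(-624 + \sqrt{-956 + 1116}\right) \left(-4379 + \frac{62 - -13}{-52 - 13}\right) = \left(-624 + \sqrt{160}\right) \left(-4379 + \frac{62 + 13}{-65}\right) = \left(-624 + 4 \sqrt{10}\right) \left(-4379 - \frac{15}{13}\right) = \left(-624 + 4 \sqrt{10}\right) \left(- \frac{56942}{13}\right) = 2733216 - \frac{227768 \sqrt{10}}{13}$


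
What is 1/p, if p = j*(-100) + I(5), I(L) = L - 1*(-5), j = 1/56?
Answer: 14/115 ≈ 0.12174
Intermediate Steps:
j = 1/56 ≈ 0.017857
I(L) = 5 + L (I(L) = L + 5 = 5 + L)
p = 115/14 (p = (1/56)*(-100) + (5 + 5) = -25/14 + 10 = 115/14 ≈ 8.2143)
1/p = 1/(115/14) = 14/115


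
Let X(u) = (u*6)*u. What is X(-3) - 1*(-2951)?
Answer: 3005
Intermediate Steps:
X(u) = 6*u**2 (X(u) = (6*u)*u = 6*u**2)
X(-3) - 1*(-2951) = 6*(-3)**2 - 1*(-2951) = 6*9 + 2951 = 54 + 2951 = 3005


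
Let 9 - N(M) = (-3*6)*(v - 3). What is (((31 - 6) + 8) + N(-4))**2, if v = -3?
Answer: 4356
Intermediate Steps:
N(M) = -99 (N(M) = 9 - (-3*6)*(-3 - 3) = 9 - (-18)*(-6) = 9 - 1*108 = 9 - 108 = -99)
(((31 - 6) + 8) + N(-4))**2 = (((31 - 6) + 8) - 99)**2 = ((25 + 8) - 99)**2 = (33 - 99)**2 = (-66)**2 = 4356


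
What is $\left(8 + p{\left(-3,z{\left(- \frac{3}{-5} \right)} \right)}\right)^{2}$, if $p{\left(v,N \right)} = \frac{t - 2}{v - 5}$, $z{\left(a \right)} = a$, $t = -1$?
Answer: $\frac{4489}{64} \approx 70.141$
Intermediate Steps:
$p{\left(v,N \right)} = - \frac{3}{-5 + v}$ ($p{\left(v,N \right)} = \frac{-1 - 2}{v - 5} = - \frac{3}{-5 + v}$)
$\left(8 + p{\left(-3,z{\left(- \frac{3}{-5} \right)} \right)}\right)^{2} = \left(8 - \frac{3}{-5 - 3}\right)^{2} = \left(8 - \frac{3}{-8}\right)^{2} = \left(8 - - \frac{3}{8}\right)^{2} = \left(8 + \frac{3}{8}\right)^{2} = \left(\frac{67}{8}\right)^{2} = \frac{4489}{64}$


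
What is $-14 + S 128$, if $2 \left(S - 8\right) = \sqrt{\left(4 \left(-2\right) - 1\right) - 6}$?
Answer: $1010 + 64 i \sqrt{15} \approx 1010.0 + 247.87 i$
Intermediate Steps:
$S = 8 + \frac{i \sqrt{15}}{2}$ ($S = 8 + \frac{\sqrt{\left(4 \left(-2\right) - 1\right) - 6}}{2} = 8 + \frac{\sqrt{\left(-8 - 1\right) - 6}}{2} = 8 + \frac{\sqrt{-9 - 6}}{2} = 8 + \frac{\sqrt{-15}}{2} = 8 + \frac{i \sqrt{15}}{2} \approx 8.0 + 1.9365 i$)
$-14 + S 128 = -14 + \left(8 + \frac{i \sqrt{15}}{2}\right) 128 = -14 + \left(1024 + 64 i \sqrt{15}\right) = 1010 + 64 i \sqrt{15}$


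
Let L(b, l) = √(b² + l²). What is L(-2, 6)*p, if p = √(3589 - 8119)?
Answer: 20*I*√453 ≈ 425.68*I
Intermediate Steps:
p = I*√4530 (p = √(-4530) = I*√4530 ≈ 67.305*I)
L(-2, 6)*p = √((-2)² + 6²)*(I*√4530) = √(4 + 36)*(I*√4530) = √40*(I*√4530) = (2*√10)*(I*√4530) = 20*I*√453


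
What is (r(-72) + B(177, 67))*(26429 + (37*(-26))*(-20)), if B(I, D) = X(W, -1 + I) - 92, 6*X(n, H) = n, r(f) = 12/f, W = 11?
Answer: -4125433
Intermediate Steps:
X(n, H) = n/6
B(I, D) = -541/6 (B(I, D) = (1/6)*11 - 92 = 11/6 - 92 = -541/6)
(r(-72) + B(177, 67))*(26429 + (37*(-26))*(-20)) = (12/(-72) - 541/6)*(26429 + (37*(-26))*(-20)) = (12*(-1/72) - 541/6)*(26429 - 962*(-20)) = (-1/6 - 541/6)*(26429 + 19240) = -271/3*45669 = -4125433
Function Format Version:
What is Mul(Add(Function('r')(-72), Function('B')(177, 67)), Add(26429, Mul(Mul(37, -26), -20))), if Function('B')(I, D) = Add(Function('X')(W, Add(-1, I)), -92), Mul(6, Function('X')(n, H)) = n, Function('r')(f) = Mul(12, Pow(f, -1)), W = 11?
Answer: -4125433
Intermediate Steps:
Function('X')(n, H) = Mul(Rational(1, 6), n)
Function('B')(I, D) = Rational(-541, 6) (Function('B')(I, D) = Add(Mul(Rational(1, 6), 11), -92) = Add(Rational(11, 6), -92) = Rational(-541, 6))
Mul(Add(Function('r')(-72), Function('B')(177, 67)), Add(26429, Mul(Mul(37, -26), -20))) = Mul(Add(Mul(12, Pow(-72, -1)), Rational(-541, 6)), Add(26429, Mul(Mul(37, -26), -20))) = Mul(Add(Mul(12, Rational(-1, 72)), Rational(-541, 6)), Add(26429, Mul(-962, -20))) = Mul(Add(Rational(-1, 6), Rational(-541, 6)), Add(26429, 19240)) = Mul(Rational(-271, 3), 45669) = -4125433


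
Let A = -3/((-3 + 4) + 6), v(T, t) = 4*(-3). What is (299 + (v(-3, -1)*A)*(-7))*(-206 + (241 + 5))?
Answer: 10520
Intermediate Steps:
v(T, t) = -12
A = -3/7 (A = -3/(1 + 6) = -3/7 ≈ -0.42857)
(299 + (v(-3, -1)*A)*(-7))*(-206 + (241 + 5)) = (299 - 12*(-3/7)*(-7))*(-206 + (241 + 5)) = (299 + (36/7)*(-7))*(-206 + 246) = (299 - 36)*40 = 263*40 = 10520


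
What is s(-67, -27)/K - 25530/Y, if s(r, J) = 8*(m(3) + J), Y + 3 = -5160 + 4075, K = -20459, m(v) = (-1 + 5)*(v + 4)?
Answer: 261154783/11129696 ≈ 23.465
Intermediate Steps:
m(v) = 16 + 4*v (m(v) = 4*(4 + v) = 16 + 4*v)
Y = -1088 (Y = -3 + (-5160 + 4075) = -3 - 1085 = -1088)
s(r, J) = 224 + 8*J (s(r, J) = 8*((16 + 4*3) + J) = 8*((16 + 12) + J) = 8*(28 + J) = 224 + 8*J)
s(-67, -27)/K - 25530/Y = (224 + 8*(-27))/(-20459) - 25530/(-1088) = (224 - 216)*(-1/20459) - 25530*(-1/1088) = 8*(-1/20459) + 12765/544 = -8/20459 + 12765/544 = 261154783/11129696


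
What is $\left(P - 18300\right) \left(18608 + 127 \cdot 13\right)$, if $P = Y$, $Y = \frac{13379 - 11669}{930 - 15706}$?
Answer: $- \frac{2739042225045}{7388} \approx -3.7074 \cdot 10^{8}$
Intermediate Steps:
$Y = - \frac{855}{7388}$ ($Y = \frac{1710}{-14776} = 1710 \left(- \frac{1}{14776}\right) = - \frac{855}{7388} \approx -0.11573$)
$P = - \frac{855}{7388} \approx -0.11573$
$\left(P - 18300\right) \left(18608 + 127 \cdot 13\right) = \left(- \frac{855}{7388} - 18300\right) \left(18608 + 127 \cdot 13\right) = - \frac{135201255 \left(18608 + 1651\right)}{7388} = \left(- \frac{135201255}{7388}\right) 20259 = - \frac{2739042225045}{7388}$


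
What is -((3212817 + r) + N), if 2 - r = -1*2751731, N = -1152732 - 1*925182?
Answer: -3886636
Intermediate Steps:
N = -2077914 (N = -1152732 - 925182 = -2077914)
r = 2751733 (r = 2 - (-1)*2751731 = 2 - 1*(-2751731) = 2 + 2751731 = 2751733)
-((3212817 + r) + N) = -((3212817 + 2751733) - 2077914) = -(5964550 - 2077914) = -1*3886636 = -3886636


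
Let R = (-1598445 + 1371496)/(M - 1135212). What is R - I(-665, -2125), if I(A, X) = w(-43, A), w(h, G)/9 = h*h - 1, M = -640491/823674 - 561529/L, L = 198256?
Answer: -513863838788785828664/30896465579620095 ≈ -16632.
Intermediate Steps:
M = -98249670207/27216385424 (M = -640491/823674 - 561529/198256 = -640491*1/823674 - 561529*1/198256 = -213497/274558 - 561529/198256 = -98249670207/27216385424 ≈ -3.6099)
w(h, G) = -9 + 9*h² (w(h, G) = 9*(h*h - 1) = 9*(h² - 1) = 9*(-1 + h²) = -9 + 9*h²)
I(A, X) = 16632 (I(A, X) = -9 + 9*(-43)² = -9 + 9*1849 = -9 + 16641 = 16632)
R = 6176731455591376/30896465579620095 (R = (-1598445 + 1371496)/(-98249670207/27216385424 - 1135212) = -226949/(-30896465579620095/27216385424) = -226949*(-27216385424/30896465579620095) = 6176731455591376/30896465579620095 ≈ 0.19992)
R - I(-665, -2125) = 6176731455591376/30896465579620095 - 1*16632 = 6176731455591376/30896465579620095 - 16632 = -513863838788785828664/30896465579620095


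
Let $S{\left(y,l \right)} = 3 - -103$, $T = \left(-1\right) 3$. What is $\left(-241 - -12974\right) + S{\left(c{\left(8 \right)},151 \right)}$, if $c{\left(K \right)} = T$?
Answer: $12839$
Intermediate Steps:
$T = -3$
$c{\left(K \right)} = -3$
$S{\left(y,l \right)} = 106$ ($S{\left(y,l \right)} = 3 + 103 = 106$)
$\left(-241 - -12974\right) + S{\left(c{\left(8 \right)},151 \right)} = \left(-241 - -12974\right) + 106 = \left(-241 + 12974\right) + 106 = 12733 + 106 = 12839$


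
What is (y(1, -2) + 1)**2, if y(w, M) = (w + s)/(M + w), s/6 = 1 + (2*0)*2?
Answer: 36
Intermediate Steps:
s = 6 (s = 6*(1 + (2*0)*2) = 6*(1 + 0*2) = 6*(1 + 0) = 6*1 = 6)
y(w, M) = (6 + w)/(M + w) (y(w, M) = (w + 6)/(M + w) = (6 + w)/(M + w))
(y(1, -2) + 1)**2 = ((6 + 1)/(-2 + 1) + 1)**2 = (7/(-1) + 1)**2 = (-1*7 + 1)**2 = (-7 + 1)**2 = (-6)**2 = 36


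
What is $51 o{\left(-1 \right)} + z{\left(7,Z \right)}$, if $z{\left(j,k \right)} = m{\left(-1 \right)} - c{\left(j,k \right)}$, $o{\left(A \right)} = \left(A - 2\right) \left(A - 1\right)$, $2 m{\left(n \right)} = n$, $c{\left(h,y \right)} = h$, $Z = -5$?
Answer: $\frac{597}{2} \approx 298.5$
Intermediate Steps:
$m{\left(n \right)} = \frac{n}{2}$
$o{\left(A \right)} = \left(-1 + A\right) \left(-2 + A\right)$ ($o{\left(A \right)} = \left(-2 + A\right) \left(-1 + A\right) = \left(-1 + A\right) \left(-2 + A\right)$)
$z{\left(j,k \right)} = - \frac{1}{2} - j$ ($z{\left(j,k \right)} = \frac{1}{2} \left(-1\right) - j = - \frac{1}{2} - j$)
$51 o{\left(-1 \right)} + z{\left(7,Z \right)} = 51 \left(2 + \left(-1\right)^{2} - -3\right) - \frac{15}{2} = 51 \left(2 + 1 + 3\right) - \frac{15}{2} = 51 \cdot 6 - \frac{15}{2} = 306 - \frac{15}{2} = \frac{597}{2}$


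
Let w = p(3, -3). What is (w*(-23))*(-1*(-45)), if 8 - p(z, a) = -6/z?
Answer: -10350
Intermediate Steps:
p(z, a) = 8 + 6/z (p(z, a) = 8 - (-6)/z = 8 + 6/z)
w = 10 (w = 8 + 6/3 = 8 + 6*(⅓) = 8 + 2 = 10)
(w*(-23))*(-1*(-45)) = (10*(-23))*(-1*(-45)) = -230*45 = -10350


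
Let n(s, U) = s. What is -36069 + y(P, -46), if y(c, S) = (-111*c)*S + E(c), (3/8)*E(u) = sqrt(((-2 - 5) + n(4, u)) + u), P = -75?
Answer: -419019 + 8*I*sqrt(78)/3 ≈ -4.1902e+5 + 23.551*I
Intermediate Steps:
E(u) = 8*sqrt(-3 + u)/3 (E(u) = 8*sqrt(((-2 - 5) + 4) + u)/3 = 8*sqrt((-7 + 4) + u)/3 = 8*sqrt(-3 + u)/3)
y(c, S) = 8*sqrt(-3 + c)/3 - 111*S*c (y(c, S) = (-111*c)*S + 8*sqrt(-3 + c)/3 = -111*S*c + 8*sqrt(-3 + c)/3 = 8*sqrt(-3 + c)/3 - 111*S*c)
-36069 + y(P, -46) = -36069 + (8*sqrt(-3 - 75)/3 - 111*(-46)*(-75)) = -36069 + (8*sqrt(-78)/3 - 382950) = -36069 + (8*(I*sqrt(78))/3 - 382950) = -36069 + (8*I*sqrt(78)/3 - 382950) = -36069 + (-382950 + 8*I*sqrt(78)/3) = -419019 + 8*I*sqrt(78)/3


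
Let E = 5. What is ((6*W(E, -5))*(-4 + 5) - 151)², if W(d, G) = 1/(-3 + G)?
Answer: 368449/16 ≈ 23028.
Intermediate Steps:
((6*W(E, -5))*(-4 + 5) - 151)² = ((6/(-3 - 5))*(-4 + 5) - 151)² = ((6/(-8))*1 - 151)² = ((6*(-⅛))*1 - 151)² = (-¾*1 - 151)² = (-¾ - 151)² = (-607/4)² = 368449/16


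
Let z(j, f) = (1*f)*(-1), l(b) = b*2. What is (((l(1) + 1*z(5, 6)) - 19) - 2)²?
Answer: 625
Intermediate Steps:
l(b) = 2*b
z(j, f) = -f (z(j, f) = f*(-1) = -f)
(((l(1) + 1*z(5, 6)) - 19) - 2)² = (((2*1 + 1*(-1*6)) - 19) - 2)² = (((2 + 1*(-6)) - 19) - 2)² = (((2 - 6) - 19) - 2)² = ((-4 - 19) - 2)² = (-23 - 2)² = (-25)² = 625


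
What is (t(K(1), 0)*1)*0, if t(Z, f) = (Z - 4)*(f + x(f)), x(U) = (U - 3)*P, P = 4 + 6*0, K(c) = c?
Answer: 0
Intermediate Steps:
P = 4 (P = 4 + 0 = 4)
x(U) = -12 + 4*U (x(U) = (U - 3)*4 = (-3 + U)*4 = -12 + 4*U)
t(Z, f) = (-12 + 5*f)*(-4 + Z) (t(Z, f) = (Z - 4)*(f + (-12 + 4*f)) = (-4 + Z)*(-12 + 5*f) = (-12 + 5*f)*(-4 + Z))
(t(K(1), 0)*1)*0 = ((48 - 20*0 - 12*1 + 5*1*0)*1)*0 = ((48 + 0 - 12 + 0)*1)*0 = (36*1)*0 = 36*0 = 0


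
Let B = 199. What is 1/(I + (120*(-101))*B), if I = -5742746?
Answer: -1/8154626 ≈ -1.2263e-7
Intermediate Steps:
1/(I + (120*(-101))*B) = 1/(-5742746 + (120*(-101))*199) = 1/(-5742746 - 12120*199) = 1/(-5742746 - 2411880) = 1/(-8154626) = -1/8154626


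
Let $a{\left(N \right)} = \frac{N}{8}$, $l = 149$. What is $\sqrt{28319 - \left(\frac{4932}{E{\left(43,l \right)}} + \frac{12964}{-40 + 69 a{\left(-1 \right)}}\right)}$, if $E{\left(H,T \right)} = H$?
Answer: $\frac{\sqrt{7965949073187}}{16727} \approx 168.73$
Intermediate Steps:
$a{\left(N \right)} = \frac{N}{8}$ ($a{\left(N \right)} = N \frac{1}{8} = \frac{N}{8}$)
$\sqrt{28319 - \left(\frac{4932}{E{\left(43,l \right)}} + \frac{12964}{-40 + 69 a{\left(-1 \right)}}\right)} = \sqrt{28319 - \left(\frac{4932}{43} + \frac{12964}{-40 + 69 \cdot \frac{1}{8} \left(-1\right)}\right)} = \sqrt{28319 - \left(\frac{4932}{43} + \frac{12964}{-40 + 69 \left(- \frac{1}{8}\right)}\right)} = \sqrt{28319 - \left(\frac{4932}{43} + \frac{12964}{-40 - \frac{69}{8}}\right)} = \sqrt{28319 - \left(\frac{4932}{43} + \frac{12964}{- \frac{389}{8}}\right)} = \sqrt{28319 - - \frac{2541068}{16727}} = \sqrt{28319 + \left(- \frac{4932}{43} + \frac{103712}{389}\right)} = \sqrt{28319 + \frac{2541068}{16727}} = \sqrt{\frac{476232981}{16727}} = \frac{\sqrt{7965949073187}}{16727}$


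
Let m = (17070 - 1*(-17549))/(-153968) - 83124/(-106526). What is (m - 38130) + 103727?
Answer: 537952274423867/8200797584 ≈ 65598.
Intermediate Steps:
m = 4555306219/8200797584 (m = (17070 + 17549)*(-1/153968) - 83124*(-1/106526) = 34619*(-1/153968) + 41562/53263 = -34619/153968 + 41562/53263 = 4555306219/8200797584 ≈ 0.55547)
(m - 38130) + 103727 = (4555306219/8200797584 - 38130) + 103727 = -312691856571701/8200797584 + 103727 = 537952274423867/8200797584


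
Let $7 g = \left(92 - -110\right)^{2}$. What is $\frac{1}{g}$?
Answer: $\frac{7}{40804} \approx 0.00017155$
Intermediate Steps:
$g = \frac{40804}{7}$ ($g = \frac{\left(92 - -110\right)^{2}}{7} = \frac{\left(92 + 110\right)^{2}}{7} = \frac{202^{2}}{7} = \frac{1}{7} \cdot 40804 = \frac{40804}{7} \approx 5829.1$)
$\frac{1}{g} = \frac{1}{\frac{40804}{7}} = \frac{7}{40804}$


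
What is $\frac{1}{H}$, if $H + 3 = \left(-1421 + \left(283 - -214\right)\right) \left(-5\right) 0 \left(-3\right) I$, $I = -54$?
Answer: $- \frac{1}{3} \approx -0.33333$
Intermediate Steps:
$H = -3$ ($H = -3 + \left(-1421 + \left(283 - -214\right)\right) \left(-5\right) 0 \left(-3\right) \left(-54\right) = -3 + \left(-1421 + \left(283 + 214\right)\right) 0 \left(-3\right) \left(-54\right) = -3 + \left(-1421 + 497\right) 0 \left(-54\right) = -3 - 0 = -3 + 0 = -3$)
$\frac{1}{H} = \frac{1}{-3} = - \frac{1}{3}$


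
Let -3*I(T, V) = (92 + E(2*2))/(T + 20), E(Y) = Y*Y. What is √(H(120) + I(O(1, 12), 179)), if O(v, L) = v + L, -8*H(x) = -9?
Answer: √66/44 ≈ 0.18464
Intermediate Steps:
E(Y) = Y²
H(x) = 9/8 (H(x) = -⅛*(-9) = 9/8)
O(v, L) = L + v
I(T, V) = -36/(20 + T) (I(T, V) = -(92 + (2*2)²)/(3*(T + 20)) = -(92 + 4²)/(3*(20 + T)) = -(92 + 16)/(3*(20 + T)) = -36/(20 + T))
√(H(120) + I(O(1, 12), 179)) = √(9/8 - 36/(20 + (12 + 1))) = √(9/8 - 36/(20 + 13)) = √(9/8 - 36/33) = √(9/8 - 36*1/33) = √(9/8 - 12/11) = √(3/88) = √66/44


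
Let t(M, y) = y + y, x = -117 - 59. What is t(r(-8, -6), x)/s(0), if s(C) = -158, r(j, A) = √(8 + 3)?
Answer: 176/79 ≈ 2.2278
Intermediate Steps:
x = -176
r(j, A) = √11
t(M, y) = 2*y
t(r(-8, -6), x)/s(0) = (2*(-176))/(-158) = -352*(-1/158) = 176/79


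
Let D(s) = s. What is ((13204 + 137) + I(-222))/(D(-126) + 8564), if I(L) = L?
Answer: 13119/8438 ≈ 1.5548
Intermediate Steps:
((13204 + 137) + I(-222))/(D(-126) + 8564) = ((13204 + 137) - 222)/(-126 + 8564) = (13341 - 222)/8438 = 13119*(1/8438) = 13119/8438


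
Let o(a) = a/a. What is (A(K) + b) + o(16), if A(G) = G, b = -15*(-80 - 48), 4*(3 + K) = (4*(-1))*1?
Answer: 1917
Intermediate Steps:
o(a) = 1
K = -4 (K = -3 + ((4*(-1))*1)/4 = -3 + (-4*1)/4 = -3 + (¼)*(-4) = -3 - 1 = -4)
b = 1920 (b = -15*(-128) = 1920)
(A(K) + b) + o(16) = (-4 + 1920) + 1 = 1916 + 1 = 1917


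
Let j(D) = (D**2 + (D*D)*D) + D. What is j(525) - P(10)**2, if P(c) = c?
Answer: 144979175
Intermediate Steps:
j(D) = D + D**2 + D**3 (j(D) = (D**2 + D**2*D) + D = (D**2 + D**3) + D = D + D**2 + D**3)
j(525) - P(10)**2 = 525*(1 + 525 + 525**2) - 1*10**2 = 525*(1 + 525 + 275625) - 1*100 = 525*276151 - 100 = 144979275 - 100 = 144979175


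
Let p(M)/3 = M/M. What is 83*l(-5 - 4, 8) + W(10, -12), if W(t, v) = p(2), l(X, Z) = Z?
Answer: 667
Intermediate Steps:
p(M) = 3 (p(M) = 3*(M/M) = 3*1 = 3)
W(t, v) = 3
83*l(-5 - 4, 8) + W(10, -12) = 83*8 + 3 = 664 + 3 = 667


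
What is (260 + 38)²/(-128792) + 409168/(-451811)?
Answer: -23205047275/14547410578 ≈ -1.5951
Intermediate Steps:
(260 + 38)²/(-128792) + 409168/(-451811) = 298²*(-1/128792) + 409168*(-1/451811) = 88804*(-1/128792) - 409168/451811 = -22201/32198 - 409168/451811 = -23205047275/14547410578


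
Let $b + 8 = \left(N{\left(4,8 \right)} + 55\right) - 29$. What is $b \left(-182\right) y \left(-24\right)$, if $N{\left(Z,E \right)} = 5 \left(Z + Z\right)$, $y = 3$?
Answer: $760032$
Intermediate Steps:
$N{\left(Z,E \right)} = 10 Z$ ($N{\left(Z,E \right)} = 5 \cdot 2 Z = 10 Z$)
$b = 58$ ($b = -8 + \left(\left(10 \cdot 4 + 55\right) - 29\right) = -8 + \left(\left(40 + 55\right) - 29\right) = -8 + \left(95 - 29\right) = -8 + 66 = 58$)
$b \left(-182\right) y \left(-24\right) = 58 \left(-182\right) 3 \left(-24\right) = \left(-10556\right) \left(-72\right) = 760032$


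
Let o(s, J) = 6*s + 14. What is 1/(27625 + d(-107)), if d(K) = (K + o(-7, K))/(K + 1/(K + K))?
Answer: 7633/210871255 ≈ 3.6197e-5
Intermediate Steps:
o(s, J) = 14 + 6*s
d(K) = (-28 + K)/(K + 1/(2*K)) (d(K) = (K + (14 + 6*(-7)))/(K + 1/(K + K)) = (K + (14 - 42))/(K + 1/(2*K)) = (K - 28)/(K + 1/(2*K)) = (-28 + K)/(K + 1/(2*K)))
1/(27625 + d(-107)) = 1/(27625 + 2*(-107)*(-28 - 107)/(1 + 2*(-107)²)) = 1/(27625 + 2*(-107)*(-135)/(1 + 2*11449)) = 1/(27625 + 2*(-107)*(-135)/(1 + 22898)) = 1/(27625 + 2*(-107)*(-135)/22899) = 1/(27625 + 2*(-107)*(1/22899)*(-135)) = 1/(27625 + 9630/7633) = 1/(210871255/7633) = 7633/210871255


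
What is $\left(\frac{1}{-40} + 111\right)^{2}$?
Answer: $\frac{19704721}{1600} \approx 12315.0$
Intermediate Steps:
$\left(\frac{1}{-40} + 111\right)^{2} = \left(- \frac{1}{40} + 111\right)^{2} = \left(\frac{4439}{40}\right)^{2} = \frac{19704721}{1600}$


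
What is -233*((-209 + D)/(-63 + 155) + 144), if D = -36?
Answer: -3029699/92 ≈ -32932.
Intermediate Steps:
-233*((-209 + D)/(-63 + 155) + 144) = -233*((-209 - 36)/(-63 + 155) + 144) = -233*(-245/92 + 144) = -233*13003/92 = -3029699/92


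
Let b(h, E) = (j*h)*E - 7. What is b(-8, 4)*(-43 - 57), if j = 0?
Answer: 700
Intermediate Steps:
b(h, E) = -7 (b(h, E) = (0*h)*E - 7 = 0*E - 7 = 0 - 7 = -7)
b(-8, 4)*(-43 - 57) = -7*(-43 - 57) = -7*(-100) = 700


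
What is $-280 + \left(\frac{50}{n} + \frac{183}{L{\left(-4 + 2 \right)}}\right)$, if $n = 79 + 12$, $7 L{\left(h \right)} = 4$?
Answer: $\frac{14851}{364} \approx 40.799$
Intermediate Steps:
$L{\left(h \right)} = \frac{4}{7}$ ($L{\left(h \right)} = \frac{1}{7} \cdot 4 = \frac{4}{7}$)
$n = 91$
$-280 + \left(\frac{50}{n} + \frac{183}{L{\left(-4 + 2 \right)}}\right) = -280 + \left(\frac{50}{91} + \frac{183}{\frac{4}{7}}\right) = -280 + \left(50 \cdot \frac{1}{91} + 183 \cdot \frac{7}{4}\right) = -280 + \left(\frac{50}{91} + \frac{1281}{4}\right) = -280 + \frac{116771}{364} = \frac{14851}{364}$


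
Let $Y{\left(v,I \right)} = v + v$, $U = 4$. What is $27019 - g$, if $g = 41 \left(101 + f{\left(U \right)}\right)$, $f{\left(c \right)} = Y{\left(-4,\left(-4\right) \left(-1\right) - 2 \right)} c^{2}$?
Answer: $28126$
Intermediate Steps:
$Y{\left(v,I \right)} = 2 v$
$f{\left(c \right)} = - 8 c^{2}$ ($f{\left(c \right)} = 2 \left(-4\right) c^{2} = - 8 c^{2}$)
$g = -1107$ ($g = 41 \left(101 - 8 \cdot 4^{2}\right) = 41 \left(101 - 128\right) = 41 \left(-27\right) = -1107$)
$27019 - g = 27019 - -1107 = 27019 + 1107 = 28126$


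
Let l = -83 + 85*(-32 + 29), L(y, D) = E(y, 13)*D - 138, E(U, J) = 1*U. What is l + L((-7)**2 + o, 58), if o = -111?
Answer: -4072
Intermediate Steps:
E(U, J) = U
L(y, D) = -138 + D*y (L(y, D) = y*D - 138 = D*y - 138 = -138 + D*y)
l = -338 (l = -83 + 85*(-3) = -83 - 255 = -338)
l + L((-7)**2 + o, 58) = -338 + (-138 + 58*((-7)**2 - 111)) = -338 + (-138 + 58*(49 - 111)) = -338 + (-138 + 58*(-62)) = -338 + (-138 - 3596) = -338 - 3734 = -4072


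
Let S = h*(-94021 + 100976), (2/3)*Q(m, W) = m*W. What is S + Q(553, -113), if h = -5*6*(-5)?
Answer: 1899033/2 ≈ 9.4952e+5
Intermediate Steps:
h = 150 (h = -30*(-5) = 150)
Q(m, W) = 3*W*m/2 (Q(m, W) = 3*(m*W)/2 = 3*(W*m)/2 = 3*W*m/2)
S = 1043250 (S = 150*(-94021 + 100976) = 150*6955 = 1043250)
S + Q(553, -113) = 1043250 + (3/2)*(-113)*553 = 1043250 - 187467/2 = 1899033/2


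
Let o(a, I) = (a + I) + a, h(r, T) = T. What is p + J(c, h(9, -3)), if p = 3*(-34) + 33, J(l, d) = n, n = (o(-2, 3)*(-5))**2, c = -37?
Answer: -44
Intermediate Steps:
o(a, I) = I + 2*a (o(a, I) = (I + a) + a = I + 2*a)
n = 25 (n = ((3 + 2*(-2))*(-5))**2 = ((3 - 4)*(-5))**2 = (-1*(-5))**2 = 5**2 = 25)
J(l, d) = 25
p = -69 (p = -102 + 33 = -69)
p + J(c, h(9, -3)) = -69 + 25 = -44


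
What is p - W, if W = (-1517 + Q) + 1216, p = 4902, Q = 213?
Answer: 4990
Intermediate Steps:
W = -88 (W = (-1517 + 213) + 1216 = -1304 + 1216 = -88)
p - W = 4902 - 1*(-88) = 4902 + 88 = 4990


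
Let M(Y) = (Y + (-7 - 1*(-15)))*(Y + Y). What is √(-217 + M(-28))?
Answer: √903 ≈ 30.050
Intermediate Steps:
M(Y) = 2*Y*(8 + Y) (M(Y) = (Y + (-7 + 15))*(2*Y) = (Y + 8)*(2*Y) = (8 + Y)*(2*Y) = 2*Y*(8 + Y))
√(-217 + M(-28)) = √(-217 + 2*(-28)*(8 - 28)) = √(-217 + 2*(-28)*(-20)) = √(-217 + 1120) = √903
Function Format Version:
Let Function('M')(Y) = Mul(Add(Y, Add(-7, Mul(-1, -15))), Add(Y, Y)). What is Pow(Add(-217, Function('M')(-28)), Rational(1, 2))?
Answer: Pow(903, Rational(1, 2)) ≈ 30.050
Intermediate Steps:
Function('M')(Y) = Mul(2, Y, Add(8, Y)) (Function('M')(Y) = Mul(Add(Y, Add(-7, 15)), Mul(2, Y)) = Mul(Add(Y, 8), Mul(2, Y)) = Mul(Add(8, Y), Mul(2, Y)) = Mul(2, Y, Add(8, Y)))
Pow(Add(-217, Function('M')(-28)), Rational(1, 2)) = Pow(Add(-217, Mul(2, -28, Add(8, -28))), Rational(1, 2)) = Pow(Add(-217, Mul(2, -28, -20)), Rational(1, 2)) = Pow(Add(-217, 1120), Rational(1, 2)) = Pow(903, Rational(1, 2))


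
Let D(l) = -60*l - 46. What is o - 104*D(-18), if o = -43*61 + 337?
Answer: -109822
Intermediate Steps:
o = -2286 (o = -2623 + 337 = -2286)
D(l) = -46 - 60*l
o - 104*D(-18) = -2286 - 104*(-46 - 60*(-18)) = -2286 - 104*(-46 + 1080) = -2286 - 104*1034 = -2286 - 1*107536 = -2286 - 107536 = -109822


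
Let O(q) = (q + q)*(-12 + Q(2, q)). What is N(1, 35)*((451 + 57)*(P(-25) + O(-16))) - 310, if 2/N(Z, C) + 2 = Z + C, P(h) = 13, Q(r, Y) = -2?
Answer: 228918/17 ≈ 13466.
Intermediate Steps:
O(q) = -28*q (O(q) = (q + q)*(-12 - 2) = (2*q)*(-14) = -28*q)
N(Z, C) = 2/(-2 + C + Z) (N(Z, C) = 2/(-2 + (Z + C)) = 2/(-2 + (C + Z)) = 2/(-2 + C + Z))
N(1, 35)*((451 + 57)*(P(-25) + O(-16))) - 310 = (2/(-2 + 35 + 1))*((451 + 57)*(13 - 28*(-16))) - 310 = (2/34)*(508*(13 + 448)) - 310 = (2*(1/34))*(508*461) - 310 = (1/17)*234188 - 310 = 234188/17 - 310 = 228918/17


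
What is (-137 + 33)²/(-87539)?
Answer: -10816/87539 ≈ -0.12356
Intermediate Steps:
(-137 + 33)²/(-87539) = (-104)²*(-1/87539) = 10816*(-1/87539) = -10816/87539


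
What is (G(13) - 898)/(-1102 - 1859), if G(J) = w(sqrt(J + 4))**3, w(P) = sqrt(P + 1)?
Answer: 898/2961 - (1 + sqrt(17))**(3/2)/2961 ≈ 0.29936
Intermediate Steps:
w(P) = sqrt(1 + P)
G(J) = (1 + sqrt(4 + J))**(3/2) (G(J) = (sqrt(1 + sqrt(J + 4)))**3 = (sqrt(1 + sqrt(4 + J)))**3 = (1 + sqrt(4 + J))**(3/2))
(G(13) - 898)/(-1102 - 1859) = ((1 + sqrt(4 + 13))**(3/2) - 898)/(-1102 - 1859) = ((1 + sqrt(17))**(3/2) - 898)/(-2961) = (-898 + (1 + sqrt(17))**(3/2))*(-1/2961) = 898/2961 - (1 + sqrt(17))**(3/2)/2961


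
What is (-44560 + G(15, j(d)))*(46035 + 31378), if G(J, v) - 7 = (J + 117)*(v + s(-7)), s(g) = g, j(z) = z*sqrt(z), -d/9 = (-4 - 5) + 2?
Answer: -3520511001 + 1931299524*sqrt(7) ≈ 1.5892e+9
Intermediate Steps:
d = 63 (d = -9*((-4 - 5) + 2) = -9*(-9 + 2) = -9*(-7) = 63)
j(z) = z**(3/2)
G(J, v) = 7 + (-7 + v)*(117 + J) (G(J, v) = 7 + (J + 117)*(v - 7) = 7 + (117 + J)*(-7 + v) = 7 + (-7 + v)*(117 + J))
(-44560 + G(15, j(d)))*(46035 + 31378) = (-44560 + (-812 - 7*15 + 117*63**(3/2) + 15*63**(3/2)))*(46035 + 31378) = (-44560 + (-812 - 105 + 117*(189*sqrt(7)) + 15*(189*sqrt(7))))*77413 = (-44560 + (-812 - 105 + 22113*sqrt(7) + 2835*sqrt(7)))*77413 = (-44560 + (-917 + 24948*sqrt(7)))*77413 = (-45477 + 24948*sqrt(7))*77413 = -3520511001 + 1931299524*sqrt(7)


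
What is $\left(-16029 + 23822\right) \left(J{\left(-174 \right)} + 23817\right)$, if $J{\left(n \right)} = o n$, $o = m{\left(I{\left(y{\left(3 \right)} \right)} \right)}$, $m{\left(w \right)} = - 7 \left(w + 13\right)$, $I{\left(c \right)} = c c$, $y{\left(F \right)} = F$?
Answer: $394427109$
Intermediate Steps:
$I{\left(c \right)} = c^{2}$
$m{\left(w \right)} = -91 - 7 w$ ($m{\left(w \right)} = - 7 \left(13 + w\right) = -91 - 7 w$)
$o = -154$ ($o = -91 - 7 \cdot 3^{2} = -91 - 63 = -154$)
$J{\left(n \right)} = - 154 n$
$\left(-16029 + 23822\right) \left(J{\left(-174 \right)} + 23817\right) = \left(-16029 + 23822\right) \left(\left(-154\right) \left(-174\right) + 23817\right) = 7793 \left(26796 + 23817\right) = 7793 \cdot 50613 = 394427109$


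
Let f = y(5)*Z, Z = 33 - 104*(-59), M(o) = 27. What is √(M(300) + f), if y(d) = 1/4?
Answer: √6277/2 ≈ 39.614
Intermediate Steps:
y(d) = ¼
Z = 6169 (Z = 33 + 6136 = 6169)
f = 6169/4 (f = (¼)*6169 = 6169/4 ≈ 1542.3)
√(M(300) + f) = √(27 + 6169/4) = √(6277/4) = √6277/2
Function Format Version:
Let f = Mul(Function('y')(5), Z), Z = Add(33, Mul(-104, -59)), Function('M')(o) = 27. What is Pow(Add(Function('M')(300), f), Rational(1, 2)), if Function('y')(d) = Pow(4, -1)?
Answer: Mul(Rational(1, 2), Pow(6277, Rational(1, 2))) ≈ 39.614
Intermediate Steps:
Function('y')(d) = Rational(1, 4)
Z = 6169 (Z = Add(33, 6136) = 6169)
f = Rational(6169, 4) (f = Mul(Rational(1, 4), 6169) = Rational(6169, 4) ≈ 1542.3)
Pow(Add(Function('M')(300), f), Rational(1, 2)) = Pow(Add(27, Rational(6169, 4)), Rational(1, 2)) = Pow(Rational(6277, 4), Rational(1, 2)) = Mul(Rational(1, 2), Pow(6277, Rational(1, 2)))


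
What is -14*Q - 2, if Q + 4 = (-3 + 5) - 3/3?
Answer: 40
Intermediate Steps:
Q = -3 (Q = -4 + ((-3 + 5) - 3/3) = -4 + (2 - 3*1/3) = -4 + (2 - 1) = -4 + 1 = -3)
-14*Q - 2 = -14*(-3) - 2 = 42 - 2 = 40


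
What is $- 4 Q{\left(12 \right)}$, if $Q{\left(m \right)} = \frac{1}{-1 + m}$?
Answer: $- \frac{4}{11} \approx -0.36364$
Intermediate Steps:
$- 4 Q{\left(12 \right)} = - \frac{4}{-1 + 12} = - \frac{4}{11}$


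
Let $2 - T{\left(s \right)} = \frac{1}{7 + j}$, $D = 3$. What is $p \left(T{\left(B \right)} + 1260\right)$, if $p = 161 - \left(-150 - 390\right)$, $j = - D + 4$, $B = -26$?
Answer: $\frac{7076595}{8} \approx 8.8457 \cdot 10^{5}$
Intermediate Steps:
$j = 1$ ($j = \left(-1\right) 3 + 4 = -3 + 4 = 1$)
$T{\left(s \right)} = \frac{15}{8}$ ($T{\left(s \right)} = 2 - \frac{1}{7 + 1} = 2 - \frac{1}{8} = \frac{15}{8}$)
$p = 701$ ($p = 161 - -540 = 161 + 540 = 701$)
$p \left(T{\left(B \right)} + 1260\right) = 701 \left(\frac{15}{8} + 1260\right) = 701 \cdot \frac{10095}{8} = \frac{7076595}{8}$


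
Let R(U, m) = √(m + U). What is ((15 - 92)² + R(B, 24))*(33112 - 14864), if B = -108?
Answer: 108192392 + 36496*I*√21 ≈ 1.0819e+8 + 1.6725e+5*I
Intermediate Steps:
R(U, m) = √(U + m)
((15 - 92)² + R(B, 24))*(33112 - 14864) = ((15 - 92)² + √(-108 + 24))*(33112 - 14864) = ((-77)² + √(-84))*18248 = (5929 + 2*I*√21)*18248 = 108192392 + 36496*I*√21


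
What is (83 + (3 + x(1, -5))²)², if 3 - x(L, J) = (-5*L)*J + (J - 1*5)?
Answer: 26896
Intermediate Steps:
x(L, J) = 8 - J + 5*J*L (x(L, J) = 3 - ((-5*L)*J + (J - 1*5)) = 3 - (-5*J*L + (J - 5)) = 3 - (-5*J*L + (-5 + J)) = 3 - (-5 + J - 5*J*L) = 3 + (5 - J + 5*J*L) = 8 - J + 5*J*L)
(83 + (3 + x(1, -5))²)² = (83 + (3 + (8 - 1*(-5) + 5*(-5)*1))²)² = (83 + (3 + (8 + 5 - 25))²)² = (83 + (3 - 12)²)² = (83 + (-9)²)² = (83 + 81)² = 164² = 26896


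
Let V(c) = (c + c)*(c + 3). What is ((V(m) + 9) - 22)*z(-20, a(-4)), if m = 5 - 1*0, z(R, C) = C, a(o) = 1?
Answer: 67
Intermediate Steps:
m = 5 (m = 5 + 0 = 5)
V(c) = 2*c*(3 + c) (V(c) = (2*c)*(3 + c) = 2*c*(3 + c))
((V(m) + 9) - 22)*z(-20, a(-4)) = ((2*5*(3 + 5) + 9) - 22)*1 = ((2*5*8 + 9) - 22)*1 = ((80 + 9) - 22)*1 = (89 - 22)*1 = 67*1 = 67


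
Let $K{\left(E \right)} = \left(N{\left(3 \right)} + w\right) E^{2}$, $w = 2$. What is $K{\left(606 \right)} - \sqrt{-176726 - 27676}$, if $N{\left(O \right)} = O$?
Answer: $1836180 - i \sqrt{204402} \approx 1.8362 \cdot 10^{6} - 452.11 i$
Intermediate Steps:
$K{\left(E \right)} = 5 E^{2}$ ($K{\left(E \right)} = \left(3 + 2\right) E^{2} = 5 E^{2}$)
$K{\left(606 \right)} - \sqrt{-176726 - 27676} = 5 \cdot 606^{2} - \sqrt{-176726 - 27676} = 5 \cdot 367236 - \sqrt{-204402} = 1836180 - i \sqrt{204402}$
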